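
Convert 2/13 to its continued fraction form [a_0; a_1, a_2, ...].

[0; 6, 2]

Run the Euclidean algorithm on 2 and 13; the successive quotients are the partial quotients a_0, a_1, ... (each step inverts the fractional part left over by the previous one):
  2 = 0*13 + 2, so a_0 = 0.
  13 = 6*2 + 1, so a_1 = 6.
  2 = 2*1 + 0, so a_2 = 2.
The remainder reaches 0 after 3 divisions, so the expansion has 3 partial quotients, read off in order.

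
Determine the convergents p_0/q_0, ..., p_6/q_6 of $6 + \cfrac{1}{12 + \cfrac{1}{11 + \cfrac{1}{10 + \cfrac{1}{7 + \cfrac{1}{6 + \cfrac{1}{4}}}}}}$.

6/1, 73/12, 809/133, 8163/1342, 57950/9527, 355863/58504, 1481402/243543

Using the convergent recurrence p_i = a_i*p_{i-1} + p_{i-2}, q_i = a_i*q_{i-1} + q_{i-2} with p_{-2}=0, p_{-1}=1, q_{-2}=1, q_{-1}=0:
  i=0: a_0=6, p_0 = 6*1 + 0 = 6, q_0 = 6*0 + 1 = 1.
  i=1: a_1=12, p_1 = 12*6 + 1 = 73, q_1 = 12*1 + 0 = 12.
  i=2: a_2=11, p_2 = 11*73 + 6 = 809, q_2 = 11*12 + 1 = 133.
  i=3: a_3=10, p_3 = 10*809 + 73 = 8163, q_3 = 10*133 + 12 = 1342.
  i=4: a_4=7, p_4 = 7*8163 + 809 = 57950, q_4 = 7*1342 + 133 = 9527.
  i=5: a_5=6, p_5 = 6*57950 + 8163 = 355863, q_5 = 6*9527 + 1342 = 58504.
  i=6: a_6=4, p_6 = 4*355863 + 57950 = 1481402, q_6 = 4*58504 + 9527 = 243543.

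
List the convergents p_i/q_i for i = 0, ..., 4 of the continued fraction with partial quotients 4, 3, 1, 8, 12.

Using the convergent recurrence p_i = a_i*p_{i-1} + p_{i-2}, q_i = a_i*q_{i-1} + q_{i-2} with p_{-2}=0, p_{-1}=1, q_{-2}=1, q_{-1}=0:
  i=0: a_0=4, p_0 = 4*1 + 0 = 4, q_0 = 4*0 + 1 = 1.
  i=1: a_1=3, p_1 = 3*4 + 1 = 13, q_1 = 3*1 + 0 = 3.
  i=2: a_2=1, p_2 = 1*13 + 4 = 17, q_2 = 1*3 + 1 = 4.
  i=3: a_3=8, p_3 = 8*17 + 13 = 149, q_3 = 8*4 + 3 = 35.
  i=4: a_4=12, p_4 = 12*149 + 17 = 1805, q_4 = 12*35 + 4 = 424.

4/1, 13/3, 17/4, 149/35, 1805/424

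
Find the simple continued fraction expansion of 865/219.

[3; 1, 18, 1, 10]

Run the Euclidean algorithm on 865 and 219; the successive quotients are the partial quotients a_0, a_1, ... (each step inverts the fractional part left over by the previous one):
  865 = 3*219 + 208, so a_0 = 3.
  219 = 1*208 + 11, so a_1 = 1.
  208 = 18*11 + 10, so a_2 = 18.
  11 = 1*10 + 1, so a_3 = 1.
  10 = 10*1 + 0, so a_4 = 10.
The remainder reaches 0 after 5 divisions, so the expansion has 5 partial quotients, read off in order.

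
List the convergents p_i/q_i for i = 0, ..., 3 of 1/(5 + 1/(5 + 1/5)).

Using the convergent recurrence p_i = a_i*p_{i-1} + p_{i-2}, q_i = a_i*q_{i-1} + q_{i-2} with p_{-2}=0, p_{-1}=1, q_{-2}=1, q_{-1}=0:
  i=0: a_0=0, p_0 = 0*1 + 0 = 0, q_0 = 0*0 + 1 = 1.
  i=1: a_1=5, p_1 = 5*0 + 1 = 1, q_1 = 5*1 + 0 = 5.
  i=2: a_2=5, p_2 = 5*1 + 0 = 5, q_2 = 5*5 + 1 = 26.
  i=3: a_3=5, p_3 = 5*5 + 1 = 26, q_3 = 5*26 + 5 = 135.

0/1, 1/5, 5/26, 26/135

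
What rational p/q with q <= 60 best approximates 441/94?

Expand x = 441/94 as a continued fraction with the Euclidean algorithm:
  441 = 4*94 + 65, so a_0 = 4.
  94 = 1*65 + 29, so a_1 = 1.
  65 = 2*29 + 7, so a_2 = 2.
  29 = 4*7 + 1, so a_3 = 4.
  7 = 7*1 + 0, so a_4 = 7.
so x = [4; 1, 2, 4, 7].
Convergents (p_i = a_i*p_{i-1} + p_{i-2}, q_i = a_i*q_{i-1} + q_{i-2} with p_{-2}=0, p_{-1}=1, q_{-2}=1, q_{-1}=0), until the denominator exceeds 60:
  i=0: a_0=4, p_0 = 4*1 + 0 = 4, q_0 = 4*0 + 1 = 1.
  i=1: a_1=1, p_1 = 1*4 + 1 = 5, q_1 = 1*1 + 0 = 1.
  i=2: a_2=2, p_2 = 2*5 + 4 = 14, q_2 = 2*1 + 1 = 3.
  i=3: a_3=4, p_3 = 4*14 + 5 = 61, q_3 = 4*3 + 1 = 13.
  i=4: a_4=7, p_4 = 7*61 + 14 = 441, q_4 = 7*13 + 3 = 94.
q_4 = 94 > 60, so the last convergent with denominator <= 60 is p_3/q_3 = 61/13.
The closest fraction with denominator <= 60 is either p_3/q_3 or the intermediate fraction (k*p_3 + p_2)/(k*q_3 + q_2) with the largest k >= 1 whose denominator stays <= 60; these approach x as k grows, and every other convergent or intermediate fraction in range is farther away.
Largest k: floor((60 - q_2)/q_3) = floor((60 - 3)/13) = 4.
That gives (4*61 + 14)/(4*13 + 3) = 258/55.
Compare the errors: |x - 61/13| = |441*13 - 61*94|/(94*13) = 1/1222, and |x - 258/55| = |441*55 - 258*94|/(94*55) = 3/5170.
Cross-multiplying, 3*1222 = 3666 < 5170 = 1*5170, so 3/5170 is smaller: the intermediate fraction 258/55 is closer to x than 61/13.

258/55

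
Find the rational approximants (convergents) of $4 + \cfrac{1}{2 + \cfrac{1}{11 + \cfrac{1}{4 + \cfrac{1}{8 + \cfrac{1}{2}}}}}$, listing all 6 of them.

4/1, 9/2, 103/23, 421/94, 3471/775, 7363/1644

Using the convergent recurrence p_i = a_i*p_{i-1} + p_{i-2}, q_i = a_i*q_{i-1} + q_{i-2} with p_{-2}=0, p_{-1}=1, q_{-2}=1, q_{-1}=0:
  i=0: a_0=4, p_0 = 4*1 + 0 = 4, q_0 = 4*0 + 1 = 1.
  i=1: a_1=2, p_1 = 2*4 + 1 = 9, q_1 = 2*1 + 0 = 2.
  i=2: a_2=11, p_2 = 11*9 + 4 = 103, q_2 = 11*2 + 1 = 23.
  i=3: a_3=4, p_3 = 4*103 + 9 = 421, q_3 = 4*23 + 2 = 94.
  i=4: a_4=8, p_4 = 8*421 + 103 = 3471, q_4 = 8*94 + 23 = 775.
  i=5: a_5=2, p_5 = 2*3471 + 421 = 7363, q_5 = 2*775 + 94 = 1644.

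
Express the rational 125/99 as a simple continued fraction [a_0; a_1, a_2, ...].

[1; 3, 1, 4, 5]

Run the Euclidean algorithm on 125 and 99; the successive quotients are the partial quotients a_0, a_1, ... (each step inverts the fractional part left over by the previous one):
  125 = 1*99 + 26, so a_0 = 1.
  99 = 3*26 + 21, so a_1 = 3.
  26 = 1*21 + 5, so a_2 = 1.
  21 = 4*5 + 1, so a_3 = 4.
  5 = 5*1 + 0, so a_4 = 5.
The remainder reaches 0 after 5 divisions, so the expansion has 5 partial quotients, read off in order.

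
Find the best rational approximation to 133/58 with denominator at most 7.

16/7

Expand x = 133/58 as a continued fraction with the Euclidean algorithm:
  133 = 2*58 + 17, so a_0 = 2.
  58 = 3*17 + 7, so a_1 = 3.
  17 = 2*7 + 3, so a_2 = 2.
  7 = 2*3 + 1, so a_3 = 2.
  3 = 3*1 + 0, so a_4 = 3.
so x = [2; 3, 2, 2, 3].
Convergents (p_i = a_i*p_{i-1} + p_{i-2}, q_i = a_i*q_{i-1} + q_{i-2} with p_{-2}=0, p_{-1}=1, q_{-2}=1, q_{-1}=0), until the denominator exceeds 7:
  i=0: a_0=2, p_0 = 2*1 + 0 = 2, q_0 = 2*0 + 1 = 1.
  i=1: a_1=3, p_1 = 3*2 + 1 = 7, q_1 = 3*1 + 0 = 3.
  i=2: a_2=2, p_2 = 2*7 + 2 = 16, q_2 = 2*3 + 1 = 7.
  i=3: a_3=2, p_3 = 2*16 + 7 = 39, q_3 = 2*7 + 3 = 17.
q_3 = 17 > 7, so the last convergent with denominator <= 7 is p_2/q_2 = 16/7.
The closest fraction with denominator <= 7 is either p_2/q_2 or the intermediate fraction (k*p_2 + p_1)/(k*q_2 + q_1) with the largest k >= 1 whose denominator stays <= 7; these approach x as k grows, and every other convergent or intermediate fraction in range is farther away.
Largest k: floor((7 - q_1)/q_2) = floor((7 - 3)/7) = 0.
Since k = 0, no intermediate fraction beyond p_2/q_2 has denominator <= 7, so the convergent 16/7 is the closest (its error is |133*7 - 16*58|/(58*7) = 3/406).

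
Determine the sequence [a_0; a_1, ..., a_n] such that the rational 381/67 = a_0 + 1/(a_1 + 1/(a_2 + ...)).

Run the Euclidean algorithm on 381 and 67; the successive quotients are the partial quotients a_0, a_1, ... (each step inverts the fractional part left over by the previous one):
  381 = 5*67 + 46, so a_0 = 5.
  67 = 1*46 + 21, so a_1 = 1.
  46 = 2*21 + 4, so a_2 = 2.
  21 = 5*4 + 1, so a_3 = 5.
  4 = 4*1 + 0, so a_4 = 4.
The remainder reaches 0 after 5 divisions, so the expansion has 5 partial quotients, read off in order.

[5; 1, 2, 5, 4]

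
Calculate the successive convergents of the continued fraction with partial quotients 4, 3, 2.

Using the convergent recurrence p_i = a_i*p_{i-1} + p_{i-2}, q_i = a_i*q_{i-1} + q_{i-2} with p_{-2}=0, p_{-1}=1, q_{-2}=1, q_{-1}=0:
  i=0: a_0=4, p_0 = 4*1 + 0 = 4, q_0 = 4*0 + 1 = 1.
  i=1: a_1=3, p_1 = 3*4 + 1 = 13, q_1 = 3*1 + 0 = 3.
  i=2: a_2=2, p_2 = 2*13 + 4 = 30, q_2 = 2*3 + 1 = 7.

4/1, 13/3, 30/7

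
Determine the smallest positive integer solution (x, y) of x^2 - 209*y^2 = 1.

First expand sqrt(209) as a continued fraction. With x_i = (sqrt(209) + m_i)/d_i and (m_0, d_0) = (0, 1): a_0 = floor(sqrt(209)) = 14, since 14^2 = 196 <= 209 < 225 = 15^2.
Iterate m_{i+1} = d_i*a_i - m_i, d_{i+1} = (209 - m_{i+1}^2)/d_i, a_{i+1} = floor((a_0 + m_{i+1})/d_{i+1}):
  m_1 = 1*14 - 0 = 14, d_1 = (209 - 14^2)/1 = 13/1 = 13, a_1 = floor((14 + 14)/13) = 2.
  m_2 = 13*2 - 14 = 12, d_2 = (209 - 12^2)/13 = 65/13 = 5, a_2 = floor((14 + 12)/5) = 5.
  m_3 = 5*5 - 12 = 13, d_3 = (209 - 13^2)/5 = 40/5 = 8, a_3 = floor((14 + 13)/8) = 3.
  m_4 = 8*3 - 13 = 11, d_4 = (209 - 11^2)/8 = 88/8 = 11, a_4 = floor((14 + 11)/11) = 2.
  m_5 = 11*2 - 11 = 11, d_5 = (209 - 11^2)/11 = 88/11 = 8, a_5 = floor((14 + 11)/8) = 3.
  m_6 = 8*3 - 11 = 13, d_6 = (209 - 13^2)/8 = 40/8 = 5, a_6 = floor((14 + 13)/5) = 5.
  m_7 = 5*5 - 13 = 12, d_7 = (209 - 12^2)/5 = 65/5 = 13, a_7 = floor((14 + 12)/13) = 2.
  m_8 = 13*2 - 12 = 14, d_8 = (209 - 14^2)/13 = 13/13 = 1, a_8 = floor((14 + 14)/1) = 28.
  m_9 = 1*28 - 14 = 14, d_9 = (209 - 14^2)/1 = 13/1 = 13: (m_9, d_9) = (m_1, d_1) = (14, 13), so from here the quotients repeat a_1, ..., a_8; the period length is 8.
So sqrt(209) = [14; (2, 5, 3, 2, 3, 5, 2, 28)] with period length k = 8.
k is even, so the fundamental solution of x^2 - 209y^2 = 1 is (p_{k-1}, q_{k-1}) = (p_7, q_7); compute convergents through index 7.
Convergents (p_i = a_i*p_{i-1} + p_{i-2}, q_i = a_i*q_{i-1} + q_{i-2} with p_{-2}=0, p_{-1}=1, q_{-2}=1, q_{-1}=0):
  i=0: a_0=14, p_0 = 14*1 + 0 = 14, q_0 = 14*0 + 1 = 1.
  i=1: a_1=2, p_1 = 2*14 + 1 = 29, q_1 = 2*1 + 0 = 2.
  i=2: a_2=5, p_2 = 5*29 + 14 = 159, q_2 = 5*2 + 1 = 11.
  i=3: a_3=3, p_3 = 3*159 + 29 = 506, q_3 = 3*11 + 2 = 35.
  i=4: a_4=2, p_4 = 2*506 + 159 = 1171, q_4 = 2*35 + 11 = 81.
  i=5: a_5=3, p_5 = 3*1171 + 506 = 4019, q_5 = 3*81 + 35 = 278.
  i=6: a_6=5, p_6 = 5*4019 + 1171 = 21266, q_6 = 5*278 + 81 = 1471.
  i=7: a_7=2, p_7 = 2*21266 + 4019 = 46551, q_7 = 2*1471 + 278 = 3220.
Check: 46551^2 - 209*3220^2 = 2166995601 - 2166995600 = 1, so (x, y) = (46551, 3220) solves the equation, and by the theorem it is the least positive solution.

(x, y) = (46551, 3220)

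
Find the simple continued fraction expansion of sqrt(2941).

[54; (4, 3, 26, 1, 4, 4, 1, 26, 3, 4, 108)]

Write x_i = (sqrt(2941) + m_i)/d_i with (m_0, d_0) = (0, 1). a_0 = floor(sqrt(2941)) = 54, since 54^2 = 2916 <= 2941 < 3025 = 55^2.
Iterate m_{i+1} = d_i*a_i - m_i, d_{i+1} = (2941 - m_{i+1}^2)/d_i, a_{i+1} = floor((a_0 + m_{i+1})/d_{i+1}):
  m_1 = 1*54 - 0 = 54, d_1 = (2941 - 54^2)/1 = 25/1 = 25, a_1 = floor((54 + 54)/25) = 4.
  m_2 = 25*4 - 54 = 46, d_2 = (2941 - 46^2)/25 = 825/25 = 33, a_2 = floor((54 + 46)/33) = 3.
  m_3 = 33*3 - 46 = 53, d_3 = (2941 - 53^2)/33 = 132/33 = 4, a_3 = floor((54 + 53)/4) = 26.
  m_4 = 4*26 - 53 = 51, d_4 = (2941 - 51^2)/4 = 340/4 = 85, a_4 = floor((54 + 51)/85) = 1.
  m_5 = 85*1 - 51 = 34, d_5 = (2941 - 34^2)/85 = 1785/85 = 21, a_5 = floor((54 + 34)/21) = 4.
  m_6 = 21*4 - 34 = 50, d_6 = (2941 - 50^2)/21 = 441/21 = 21, a_6 = floor((54 + 50)/21) = 4.
  m_7 = 21*4 - 50 = 34, d_7 = (2941 - 34^2)/21 = 1785/21 = 85, a_7 = floor((54 + 34)/85) = 1.
  m_8 = 85*1 - 34 = 51, d_8 = (2941 - 51^2)/85 = 340/85 = 4, a_8 = floor((54 + 51)/4) = 26.
  m_9 = 4*26 - 51 = 53, d_9 = (2941 - 53^2)/4 = 132/4 = 33, a_9 = floor((54 + 53)/33) = 3.
  m_10 = 33*3 - 53 = 46, d_10 = (2941 - 46^2)/33 = 825/33 = 25, a_10 = floor((54 + 46)/25) = 4.
  m_11 = 25*4 - 46 = 54, d_11 = (2941 - 54^2)/25 = 25/25 = 1, a_11 = floor((54 + 54)/1) = 108.
  m_12 = 1*108 - 54 = 54, d_12 = (2941 - 54^2)/1 = 25/1 = 25: (m_12, d_12) = (m_1, d_1) = (54, 25), so from here the quotients repeat a_1, ..., a_11; the period length is 11.
Hence the expansion of sqrt(2941) is a_0 = 54 followed by the repeating block 4, 3, 26, 1, 4, 4, 1, 26, 3, 4, 108 (period 11).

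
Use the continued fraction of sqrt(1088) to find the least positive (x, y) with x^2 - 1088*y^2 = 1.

(x, y) = (33, 1)

First expand sqrt(1088) as a continued fraction. With x_i = (sqrt(1088) + m_i)/d_i and (m_0, d_0) = (0, 1): a_0 = floor(sqrt(1088)) = 32, since 32^2 = 1024 <= 1088 < 1089 = 33^2.
Iterate m_{i+1} = d_i*a_i - m_i, d_{i+1} = (1088 - m_{i+1}^2)/d_i, a_{i+1} = floor((a_0 + m_{i+1})/d_{i+1}):
  m_1 = 1*32 - 0 = 32, d_1 = (1088 - 32^2)/1 = 64/1 = 64, a_1 = floor((32 + 32)/64) = 1.
  m_2 = 64*1 - 32 = 32, d_2 = (1088 - 32^2)/64 = 64/64 = 1, a_2 = floor((32 + 32)/1) = 64.
  m_3 = 1*64 - 32 = 32, d_3 = (1088 - 32^2)/1 = 64/1 = 64: (m_3, d_3) = (m_1, d_1) = (32, 64), so from here the quotients repeat a_1, a_2; the period length is 2.
So sqrt(1088) = [32; (1, 64)] with period length k = 2.
k is even, so the fundamental solution of x^2 - 1088y^2 = 1 is (p_{k-1}, q_{k-1}) = (p_1, q_1); compute convergents through index 1.
Convergents (p_i = a_i*p_{i-1} + p_{i-2}, q_i = a_i*q_{i-1} + q_{i-2} with p_{-2}=0, p_{-1}=1, q_{-2}=1, q_{-1}=0):
  i=0: a_0=32, p_0 = 32*1 + 0 = 32, q_0 = 32*0 + 1 = 1.
  i=1: a_1=1, p_1 = 1*32 + 1 = 33, q_1 = 1*1 + 0 = 1.
Check: 33^2 - 1088*1^2 = 1089 - 1088 = 1, so (x, y) = (33, 1) solves the equation, and by the theorem it is the least positive solution.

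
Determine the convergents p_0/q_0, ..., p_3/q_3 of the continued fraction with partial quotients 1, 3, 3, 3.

1/1, 4/3, 13/10, 43/33

Using the convergent recurrence p_i = a_i*p_{i-1} + p_{i-2}, q_i = a_i*q_{i-1} + q_{i-2} with p_{-2}=0, p_{-1}=1, q_{-2}=1, q_{-1}=0:
  i=0: a_0=1, p_0 = 1*1 + 0 = 1, q_0 = 1*0 + 1 = 1.
  i=1: a_1=3, p_1 = 3*1 + 1 = 4, q_1 = 3*1 + 0 = 3.
  i=2: a_2=3, p_2 = 3*4 + 1 = 13, q_2 = 3*3 + 1 = 10.
  i=3: a_3=3, p_3 = 3*13 + 4 = 43, q_3 = 3*10 + 3 = 33.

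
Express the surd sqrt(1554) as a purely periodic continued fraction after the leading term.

[39; (2, 2, 1, 1, 1, 10, 1, 1, 1, 2, 2, 78)]

Write x_i = (sqrt(1554) + m_i)/d_i with (m_0, d_0) = (0, 1). a_0 = floor(sqrt(1554)) = 39, since 39^2 = 1521 <= 1554 < 1600 = 40^2.
Iterate m_{i+1} = d_i*a_i - m_i, d_{i+1} = (1554 - m_{i+1}^2)/d_i, a_{i+1} = floor((a_0 + m_{i+1})/d_{i+1}):
  m_1 = 1*39 - 0 = 39, d_1 = (1554 - 39^2)/1 = 33/1 = 33, a_1 = floor((39 + 39)/33) = 2.
  m_2 = 33*2 - 39 = 27, d_2 = (1554 - 27^2)/33 = 825/33 = 25, a_2 = floor((39 + 27)/25) = 2.
  m_3 = 25*2 - 27 = 23, d_3 = (1554 - 23^2)/25 = 1025/25 = 41, a_3 = floor((39 + 23)/41) = 1.
  m_4 = 41*1 - 23 = 18, d_4 = (1554 - 18^2)/41 = 1230/41 = 30, a_4 = floor((39 + 18)/30) = 1.
  m_5 = 30*1 - 18 = 12, d_5 = (1554 - 12^2)/30 = 1410/30 = 47, a_5 = floor((39 + 12)/47) = 1.
  m_6 = 47*1 - 12 = 35, d_6 = (1554 - 35^2)/47 = 329/47 = 7, a_6 = floor((39 + 35)/7) = 10.
  m_7 = 7*10 - 35 = 35, d_7 = (1554 - 35^2)/7 = 329/7 = 47, a_7 = floor((39 + 35)/47) = 1.
  m_8 = 47*1 - 35 = 12, d_8 = (1554 - 12^2)/47 = 1410/47 = 30, a_8 = floor((39 + 12)/30) = 1.
  m_9 = 30*1 - 12 = 18, d_9 = (1554 - 18^2)/30 = 1230/30 = 41, a_9 = floor((39 + 18)/41) = 1.
  m_10 = 41*1 - 18 = 23, d_10 = (1554 - 23^2)/41 = 1025/41 = 25, a_10 = floor((39 + 23)/25) = 2.
  m_11 = 25*2 - 23 = 27, d_11 = (1554 - 27^2)/25 = 825/25 = 33, a_11 = floor((39 + 27)/33) = 2.
  m_12 = 33*2 - 27 = 39, d_12 = (1554 - 39^2)/33 = 33/33 = 1, a_12 = floor((39 + 39)/1) = 78.
  m_13 = 1*78 - 39 = 39, d_13 = (1554 - 39^2)/1 = 33/1 = 33: (m_13, d_13) = (m_1, d_1) = (39, 33), so from here the quotients repeat a_1, ..., a_12; the period length is 12.
Hence the expansion of sqrt(1554) is a_0 = 39 followed by the repeating block 2, 2, 1, 1, 1, 10, 1, 1, 1, 2, 2, 78 (period 12).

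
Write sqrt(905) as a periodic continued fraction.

[30; (12, 60)]

Write x_i = (sqrt(905) + m_i)/d_i with (m_0, d_0) = (0, 1). a_0 = floor(sqrt(905)) = 30, since 30^2 = 900 <= 905 < 961 = 31^2.
Iterate m_{i+1} = d_i*a_i - m_i, d_{i+1} = (905 - m_{i+1}^2)/d_i, a_{i+1} = floor((a_0 + m_{i+1})/d_{i+1}):
  m_1 = 1*30 - 0 = 30, d_1 = (905 - 30^2)/1 = 5/1 = 5, a_1 = floor((30 + 30)/5) = 12.
  m_2 = 5*12 - 30 = 30, d_2 = (905 - 30^2)/5 = 5/5 = 1, a_2 = floor((30 + 30)/1) = 60.
  m_3 = 1*60 - 30 = 30, d_3 = (905 - 30^2)/1 = 5/1 = 5: (m_3, d_3) = (m_1, d_1) = (30, 5), so from here the quotients repeat a_1, a_2; the period length is 2.
Hence the expansion of sqrt(905) is a_0 = 30 followed by the repeating block 12, 60 (period 2).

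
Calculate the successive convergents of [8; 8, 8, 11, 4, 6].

8/1, 65/8, 528/65, 5873/723, 24020/2957, 149993/18465

Using the convergent recurrence p_i = a_i*p_{i-1} + p_{i-2}, q_i = a_i*q_{i-1} + q_{i-2} with p_{-2}=0, p_{-1}=1, q_{-2}=1, q_{-1}=0:
  i=0: a_0=8, p_0 = 8*1 + 0 = 8, q_0 = 8*0 + 1 = 1.
  i=1: a_1=8, p_1 = 8*8 + 1 = 65, q_1 = 8*1 + 0 = 8.
  i=2: a_2=8, p_2 = 8*65 + 8 = 528, q_2 = 8*8 + 1 = 65.
  i=3: a_3=11, p_3 = 11*528 + 65 = 5873, q_3 = 11*65 + 8 = 723.
  i=4: a_4=4, p_4 = 4*5873 + 528 = 24020, q_4 = 4*723 + 65 = 2957.
  i=5: a_5=6, p_5 = 6*24020 + 5873 = 149993, q_5 = 6*2957 + 723 = 18465.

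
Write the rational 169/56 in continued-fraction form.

[3; 56]

Run the Euclidean algorithm on 169 and 56; the successive quotients are the partial quotients a_0, a_1, ... (each step inverts the fractional part left over by the previous one):
  169 = 3*56 + 1, so a_0 = 3.
  56 = 56*1 + 0, so a_1 = 56.
The remainder reaches 0 after 2 divisions, so the expansion has 2 partial quotients, read off in order.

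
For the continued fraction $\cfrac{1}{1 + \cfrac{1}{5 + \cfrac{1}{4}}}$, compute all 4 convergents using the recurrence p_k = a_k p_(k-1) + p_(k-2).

Using the convergent recurrence p_i = a_i*p_{i-1} + p_{i-2}, q_i = a_i*q_{i-1} + q_{i-2} with p_{-2}=0, p_{-1}=1, q_{-2}=1, q_{-1}=0:
  i=0: a_0=0, p_0 = 0*1 + 0 = 0, q_0 = 0*0 + 1 = 1.
  i=1: a_1=1, p_1 = 1*0 + 1 = 1, q_1 = 1*1 + 0 = 1.
  i=2: a_2=5, p_2 = 5*1 + 0 = 5, q_2 = 5*1 + 1 = 6.
  i=3: a_3=4, p_3 = 4*5 + 1 = 21, q_3 = 4*6 + 1 = 25.

0/1, 1/1, 5/6, 21/25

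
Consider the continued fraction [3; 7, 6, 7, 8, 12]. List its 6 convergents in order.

3/1, 22/7, 135/43, 967/308, 7871/2507, 95419/30392

Using the convergent recurrence p_i = a_i*p_{i-1} + p_{i-2}, q_i = a_i*q_{i-1} + q_{i-2} with p_{-2}=0, p_{-1}=1, q_{-2}=1, q_{-1}=0:
  i=0: a_0=3, p_0 = 3*1 + 0 = 3, q_0 = 3*0 + 1 = 1.
  i=1: a_1=7, p_1 = 7*3 + 1 = 22, q_1 = 7*1 + 0 = 7.
  i=2: a_2=6, p_2 = 6*22 + 3 = 135, q_2 = 6*7 + 1 = 43.
  i=3: a_3=7, p_3 = 7*135 + 22 = 967, q_3 = 7*43 + 7 = 308.
  i=4: a_4=8, p_4 = 8*967 + 135 = 7871, q_4 = 8*308 + 43 = 2507.
  i=5: a_5=12, p_5 = 12*7871 + 967 = 95419, q_5 = 12*2507 + 308 = 30392.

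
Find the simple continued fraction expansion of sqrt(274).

Write x_i = (sqrt(274) + m_i)/d_i with (m_0, d_0) = (0, 1). a_0 = floor(sqrt(274)) = 16, since 16^2 = 256 <= 274 < 289 = 17^2.
Iterate m_{i+1} = d_i*a_i - m_i, d_{i+1} = (274 - m_{i+1}^2)/d_i, a_{i+1} = floor((a_0 + m_{i+1})/d_{i+1}):
  m_1 = 1*16 - 0 = 16, d_1 = (274 - 16^2)/1 = 18/1 = 18, a_1 = floor((16 + 16)/18) = 1.
  m_2 = 18*1 - 16 = 2, d_2 = (274 - 2^2)/18 = 270/18 = 15, a_2 = floor((16 + 2)/15) = 1.
  m_3 = 15*1 - 2 = 13, d_3 = (274 - 13^2)/15 = 105/15 = 7, a_3 = floor((16 + 13)/7) = 4.
  m_4 = 7*4 - 13 = 15, d_4 = (274 - 15^2)/7 = 49/7 = 7, a_4 = floor((16 + 15)/7) = 4.
  m_5 = 7*4 - 15 = 13, d_5 = (274 - 13^2)/7 = 105/7 = 15, a_5 = floor((16 + 13)/15) = 1.
  m_6 = 15*1 - 13 = 2, d_6 = (274 - 2^2)/15 = 270/15 = 18, a_6 = floor((16 + 2)/18) = 1.
  m_7 = 18*1 - 2 = 16, d_7 = (274 - 16^2)/18 = 18/18 = 1, a_7 = floor((16 + 16)/1) = 32.
  m_8 = 1*32 - 16 = 16, d_8 = (274 - 16^2)/1 = 18/1 = 18: (m_8, d_8) = (m_1, d_1) = (16, 18), so from here the quotients repeat a_1, ..., a_7; the period length is 7.
Hence the expansion of sqrt(274) is a_0 = 16 followed by the repeating block 1, 1, 4, 4, 1, 1, 32 (period 7).

[16; (1, 1, 4, 4, 1, 1, 32)]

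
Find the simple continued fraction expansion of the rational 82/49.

Run the Euclidean algorithm on 82 and 49; the successive quotients are the partial quotients a_0, a_1, ... (each step inverts the fractional part left over by the previous one):
  82 = 1*49 + 33, so a_0 = 1.
  49 = 1*33 + 16, so a_1 = 1.
  33 = 2*16 + 1, so a_2 = 2.
  16 = 16*1 + 0, so a_3 = 16.
The remainder reaches 0 after 4 divisions, so the expansion has 4 partial quotients, read off in order.

[1; 1, 2, 16]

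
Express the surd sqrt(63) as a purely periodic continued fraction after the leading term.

Write x_i = (sqrt(63) + m_i)/d_i with (m_0, d_0) = (0, 1). a_0 = floor(sqrt(63)) = 7, since 7^2 = 49 <= 63 < 64 = 8^2.
Iterate m_{i+1} = d_i*a_i - m_i, d_{i+1} = (63 - m_{i+1}^2)/d_i, a_{i+1} = floor((a_0 + m_{i+1})/d_{i+1}):
  m_1 = 1*7 - 0 = 7, d_1 = (63 - 7^2)/1 = 14/1 = 14, a_1 = floor((7 + 7)/14) = 1.
  m_2 = 14*1 - 7 = 7, d_2 = (63 - 7^2)/14 = 14/14 = 1, a_2 = floor((7 + 7)/1) = 14.
  m_3 = 1*14 - 7 = 7, d_3 = (63 - 7^2)/1 = 14/1 = 14: (m_3, d_3) = (m_1, d_1) = (7, 14), so from here the quotients repeat a_1, a_2; the period length is 2.
Hence the expansion of sqrt(63) is a_0 = 7 followed by the repeating block 1, 14 (period 2).

[7; (1, 14)]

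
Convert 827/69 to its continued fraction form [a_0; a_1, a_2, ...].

[11; 1, 68]

Run the Euclidean algorithm on 827 and 69; the successive quotients are the partial quotients a_0, a_1, ... (each step inverts the fractional part left over by the previous one):
  827 = 11*69 + 68, so a_0 = 11.
  69 = 1*68 + 1, so a_1 = 1.
  68 = 68*1 + 0, so a_2 = 68.
The remainder reaches 0 after 3 divisions, so the expansion has 3 partial quotients, read off in order.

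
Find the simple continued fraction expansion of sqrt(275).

Write x_i = (sqrt(275) + m_i)/d_i with (m_0, d_0) = (0, 1). a_0 = floor(sqrt(275)) = 16, since 16^2 = 256 <= 275 < 289 = 17^2.
Iterate m_{i+1} = d_i*a_i - m_i, d_{i+1} = (275 - m_{i+1}^2)/d_i, a_{i+1} = floor((a_0 + m_{i+1})/d_{i+1}):
  m_1 = 1*16 - 0 = 16, d_1 = (275 - 16^2)/1 = 19/1 = 19, a_1 = floor((16 + 16)/19) = 1.
  m_2 = 19*1 - 16 = 3, d_2 = (275 - 3^2)/19 = 266/19 = 14, a_2 = floor((16 + 3)/14) = 1.
  m_3 = 14*1 - 3 = 11, d_3 = (275 - 11^2)/14 = 154/14 = 11, a_3 = floor((16 + 11)/11) = 2.
  m_4 = 11*2 - 11 = 11, d_4 = (275 - 11^2)/11 = 154/11 = 14, a_4 = floor((16 + 11)/14) = 1.
  m_5 = 14*1 - 11 = 3, d_5 = (275 - 3^2)/14 = 266/14 = 19, a_5 = floor((16 + 3)/19) = 1.
  m_6 = 19*1 - 3 = 16, d_6 = (275 - 16^2)/19 = 19/19 = 1, a_6 = floor((16 + 16)/1) = 32.
  m_7 = 1*32 - 16 = 16, d_7 = (275 - 16^2)/1 = 19/1 = 19: (m_7, d_7) = (m_1, d_1) = (16, 19), so from here the quotients repeat a_1, ..., a_6; the period length is 6.
Hence the expansion of sqrt(275) is a_0 = 16 followed by the repeating block 1, 1, 2, 1, 1, 32 (period 6).

[16; (1, 1, 2, 1, 1, 32)]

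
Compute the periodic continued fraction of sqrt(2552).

[50; (1, 1, 13, 1, 13, 1, 1, 100)]

Write x_i = (sqrt(2552) + m_i)/d_i with (m_0, d_0) = (0, 1). a_0 = floor(sqrt(2552)) = 50, since 50^2 = 2500 <= 2552 < 2601 = 51^2.
Iterate m_{i+1} = d_i*a_i - m_i, d_{i+1} = (2552 - m_{i+1}^2)/d_i, a_{i+1} = floor((a_0 + m_{i+1})/d_{i+1}):
  m_1 = 1*50 - 0 = 50, d_1 = (2552 - 50^2)/1 = 52/1 = 52, a_1 = floor((50 + 50)/52) = 1.
  m_2 = 52*1 - 50 = 2, d_2 = (2552 - 2^2)/52 = 2548/52 = 49, a_2 = floor((50 + 2)/49) = 1.
  m_3 = 49*1 - 2 = 47, d_3 = (2552 - 47^2)/49 = 343/49 = 7, a_3 = floor((50 + 47)/7) = 13.
  m_4 = 7*13 - 47 = 44, d_4 = (2552 - 44^2)/7 = 616/7 = 88, a_4 = floor((50 + 44)/88) = 1.
  m_5 = 88*1 - 44 = 44, d_5 = (2552 - 44^2)/88 = 616/88 = 7, a_5 = floor((50 + 44)/7) = 13.
  m_6 = 7*13 - 44 = 47, d_6 = (2552 - 47^2)/7 = 343/7 = 49, a_6 = floor((50 + 47)/49) = 1.
  m_7 = 49*1 - 47 = 2, d_7 = (2552 - 2^2)/49 = 2548/49 = 52, a_7 = floor((50 + 2)/52) = 1.
  m_8 = 52*1 - 2 = 50, d_8 = (2552 - 50^2)/52 = 52/52 = 1, a_8 = floor((50 + 50)/1) = 100.
  m_9 = 1*100 - 50 = 50, d_9 = (2552 - 50^2)/1 = 52/1 = 52: (m_9, d_9) = (m_1, d_1) = (50, 52), so from here the quotients repeat a_1, ..., a_8; the period length is 8.
Hence the expansion of sqrt(2552) is a_0 = 50 followed by the repeating block 1, 1, 13, 1, 13, 1, 1, 100 (period 8).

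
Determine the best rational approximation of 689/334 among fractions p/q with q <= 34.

Expand x = 689/334 as a continued fraction with the Euclidean algorithm:
  689 = 2*334 + 21, so a_0 = 2.
  334 = 15*21 + 19, so a_1 = 15.
  21 = 1*19 + 2, so a_2 = 1.
  19 = 9*2 + 1, so a_3 = 9.
  2 = 2*1 + 0, so a_4 = 2.
so x = [2; 15, 1, 9, 2].
Convergents (p_i = a_i*p_{i-1} + p_{i-2}, q_i = a_i*q_{i-1} + q_{i-2} with p_{-2}=0, p_{-1}=1, q_{-2}=1, q_{-1}=0), until the denominator exceeds 34:
  i=0: a_0=2, p_0 = 2*1 + 0 = 2, q_0 = 2*0 + 1 = 1.
  i=1: a_1=15, p_1 = 15*2 + 1 = 31, q_1 = 15*1 + 0 = 15.
  i=2: a_2=1, p_2 = 1*31 + 2 = 33, q_2 = 1*15 + 1 = 16.
  i=3: a_3=9, p_3 = 9*33 + 31 = 328, q_3 = 9*16 + 15 = 159.
q_3 = 159 > 34, so the last convergent with denominator <= 34 is p_2/q_2 = 33/16.
The closest fraction with denominator <= 34 is either p_2/q_2 or the intermediate fraction (k*p_2 + p_1)/(k*q_2 + q_1) with the largest k >= 1 whose denominator stays <= 34; these approach x as k grows, and every other convergent or intermediate fraction in range is farther away.
Largest k: floor((34 - q_1)/q_2) = floor((34 - 15)/16) = 1.
That gives (1*33 + 31)/(1*16 + 15) = 64/31.
Compare the errors: |x - 33/16| = |689*16 - 33*334|/(334*16) = 2/5344, and |x - 64/31| = |689*31 - 64*334|/(334*31) = 17/10354.
Cross-multiplying, 2*10354 = 20708 < 90848 = 17*5344, so 2/5344 is smaller: the convergent 33/16 is closer to x than 64/31.

33/16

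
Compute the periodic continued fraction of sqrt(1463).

[38; (4, 76)]

Write x_i = (sqrt(1463) + m_i)/d_i with (m_0, d_0) = (0, 1). a_0 = floor(sqrt(1463)) = 38, since 38^2 = 1444 <= 1463 < 1521 = 39^2.
Iterate m_{i+1} = d_i*a_i - m_i, d_{i+1} = (1463 - m_{i+1}^2)/d_i, a_{i+1} = floor((a_0 + m_{i+1})/d_{i+1}):
  m_1 = 1*38 - 0 = 38, d_1 = (1463 - 38^2)/1 = 19/1 = 19, a_1 = floor((38 + 38)/19) = 4.
  m_2 = 19*4 - 38 = 38, d_2 = (1463 - 38^2)/19 = 19/19 = 1, a_2 = floor((38 + 38)/1) = 76.
  m_3 = 1*76 - 38 = 38, d_3 = (1463 - 38^2)/1 = 19/1 = 19: (m_3, d_3) = (m_1, d_1) = (38, 19), so from here the quotients repeat a_1, a_2; the period length is 2.
Hence the expansion of sqrt(1463) is a_0 = 38 followed by the repeating block 4, 76 (period 2).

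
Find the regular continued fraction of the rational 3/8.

Run the Euclidean algorithm on 3 and 8; the successive quotients are the partial quotients a_0, a_1, ... (each step inverts the fractional part left over by the previous one):
  3 = 0*8 + 3, so a_0 = 0.
  8 = 2*3 + 2, so a_1 = 2.
  3 = 1*2 + 1, so a_2 = 1.
  2 = 2*1 + 0, so a_3 = 2.
The remainder reaches 0 after 4 divisions, so the expansion has 4 partial quotients, read off in order.

[0; 2, 1, 2]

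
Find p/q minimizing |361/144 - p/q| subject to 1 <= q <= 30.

Expand x = 361/144 as a continued fraction with the Euclidean algorithm:
  361 = 2*144 + 73, so a_0 = 2.
  144 = 1*73 + 71, so a_1 = 1.
  73 = 1*71 + 2, so a_2 = 1.
  71 = 35*2 + 1, so a_3 = 35.
  2 = 2*1 + 0, so a_4 = 2.
so x = [2; 1, 1, 35, 2].
Convergents (p_i = a_i*p_{i-1} + p_{i-2}, q_i = a_i*q_{i-1} + q_{i-2} with p_{-2}=0, p_{-1}=1, q_{-2}=1, q_{-1}=0), until the denominator exceeds 30:
  i=0: a_0=2, p_0 = 2*1 + 0 = 2, q_0 = 2*0 + 1 = 1.
  i=1: a_1=1, p_1 = 1*2 + 1 = 3, q_1 = 1*1 + 0 = 1.
  i=2: a_2=1, p_2 = 1*3 + 2 = 5, q_2 = 1*1 + 1 = 2.
  i=3: a_3=35, p_3 = 35*5 + 3 = 178, q_3 = 35*2 + 1 = 71.
q_3 = 71 > 30, so the last convergent with denominator <= 30 is p_2/q_2 = 5/2.
The closest fraction with denominator <= 30 is either p_2/q_2 or the intermediate fraction (k*p_2 + p_1)/(k*q_2 + q_1) with the largest k >= 1 whose denominator stays <= 30; these approach x as k grows, and every other convergent or intermediate fraction in range is farther away.
Largest k: floor((30 - q_1)/q_2) = floor((30 - 1)/2) = 14.
That gives (14*5 + 3)/(14*2 + 1) = 73/29.
Compare the errors: |x - 5/2| = |361*2 - 5*144|/(144*2) = 2/288, and |x - 73/29| = |361*29 - 73*144|/(144*29) = 43/4176.
Cross-multiplying, 2*4176 = 8352 < 12384 = 43*288, so 2/288 is smaller: the convergent 5/2 is closer to x than 73/29.

5/2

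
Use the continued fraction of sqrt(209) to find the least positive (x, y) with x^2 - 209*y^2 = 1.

First expand sqrt(209) as a continued fraction. With x_i = (sqrt(209) + m_i)/d_i and (m_0, d_0) = (0, 1): a_0 = floor(sqrt(209)) = 14, since 14^2 = 196 <= 209 < 225 = 15^2.
Iterate m_{i+1} = d_i*a_i - m_i, d_{i+1} = (209 - m_{i+1}^2)/d_i, a_{i+1} = floor((a_0 + m_{i+1})/d_{i+1}):
  m_1 = 1*14 - 0 = 14, d_1 = (209 - 14^2)/1 = 13/1 = 13, a_1 = floor((14 + 14)/13) = 2.
  m_2 = 13*2 - 14 = 12, d_2 = (209 - 12^2)/13 = 65/13 = 5, a_2 = floor((14 + 12)/5) = 5.
  m_3 = 5*5 - 12 = 13, d_3 = (209 - 13^2)/5 = 40/5 = 8, a_3 = floor((14 + 13)/8) = 3.
  m_4 = 8*3 - 13 = 11, d_4 = (209 - 11^2)/8 = 88/8 = 11, a_4 = floor((14 + 11)/11) = 2.
  m_5 = 11*2 - 11 = 11, d_5 = (209 - 11^2)/11 = 88/11 = 8, a_5 = floor((14 + 11)/8) = 3.
  m_6 = 8*3 - 11 = 13, d_6 = (209 - 13^2)/8 = 40/8 = 5, a_6 = floor((14 + 13)/5) = 5.
  m_7 = 5*5 - 13 = 12, d_7 = (209 - 12^2)/5 = 65/5 = 13, a_7 = floor((14 + 12)/13) = 2.
  m_8 = 13*2 - 12 = 14, d_8 = (209 - 14^2)/13 = 13/13 = 1, a_8 = floor((14 + 14)/1) = 28.
  m_9 = 1*28 - 14 = 14, d_9 = (209 - 14^2)/1 = 13/1 = 13: (m_9, d_9) = (m_1, d_1) = (14, 13), so from here the quotients repeat a_1, ..., a_8; the period length is 8.
So sqrt(209) = [14; (2, 5, 3, 2, 3, 5, 2, 28)] with period length k = 8.
k is even, so the fundamental solution of x^2 - 209y^2 = 1 is (p_{k-1}, q_{k-1}) = (p_7, q_7); compute convergents through index 7.
Convergents (p_i = a_i*p_{i-1} + p_{i-2}, q_i = a_i*q_{i-1} + q_{i-2} with p_{-2}=0, p_{-1}=1, q_{-2}=1, q_{-1}=0):
  i=0: a_0=14, p_0 = 14*1 + 0 = 14, q_0 = 14*0 + 1 = 1.
  i=1: a_1=2, p_1 = 2*14 + 1 = 29, q_1 = 2*1 + 0 = 2.
  i=2: a_2=5, p_2 = 5*29 + 14 = 159, q_2 = 5*2 + 1 = 11.
  i=3: a_3=3, p_3 = 3*159 + 29 = 506, q_3 = 3*11 + 2 = 35.
  i=4: a_4=2, p_4 = 2*506 + 159 = 1171, q_4 = 2*35 + 11 = 81.
  i=5: a_5=3, p_5 = 3*1171 + 506 = 4019, q_5 = 3*81 + 35 = 278.
  i=6: a_6=5, p_6 = 5*4019 + 1171 = 21266, q_6 = 5*278 + 81 = 1471.
  i=7: a_7=2, p_7 = 2*21266 + 4019 = 46551, q_7 = 2*1471 + 278 = 3220.
Check: 46551^2 - 209*3220^2 = 2166995601 - 2166995600 = 1, so (x, y) = (46551, 3220) solves the equation, and by the theorem it is the least positive solution.

(x, y) = (46551, 3220)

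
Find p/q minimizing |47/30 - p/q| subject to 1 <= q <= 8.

11/7

Expand x = 47/30 as a continued fraction with the Euclidean algorithm:
  47 = 1*30 + 17, so a_0 = 1.
  30 = 1*17 + 13, so a_1 = 1.
  17 = 1*13 + 4, so a_2 = 1.
  13 = 3*4 + 1, so a_3 = 3.
  4 = 4*1 + 0, so a_4 = 4.
so x = [1; 1, 1, 3, 4].
Convergents (p_i = a_i*p_{i-1} + p_{i-2}, q_i = a_i*q_{i-1} + q_{i-2} with p_{-2}=0, p_{-1}=1, q_{-2}=1, q_{-1}=0), until the denominator exceeds 8:
  i=0: a_0=1, p_0 = 1*1 + 0 = 1, q_0 = 1*0 + 1 = 1.
  i=1: a_1=1, p_1 = 1*1 + 1 = 2, q_1 = 1*1 + 0 = 1.
  i=2: a_2=1, p_2 = 1*2 + 1 = 3, q_2 = 1*1 + 1 = 2.
  i=3: a_3=3, p_3 = 3*3 + 2 = 11, q_3 = 3*2 + 1 = 7.
  i=4: a_4=4, p_4 = 4*11 + 3 = 47, q_4 = 4*7 + 2 = 30.
q_4 = 30 > 8, so the last convergent with denominator <= 8 is p_3/q_3 = 11/7.
The closest fraction with denominator <= 8 is either p_3/q_3 or the intermediate fraction (k*p_3 + p_2)/(k*q_3 + q_2) with the largest k >= 1 whose denominator stays <= 8; these approach x as k grows, and every other convergent or intermediate fraction in range is farther away.
Largest k: floor((8 - q_2)/q_3) = floor((8 - 2)/7) = 0.
Since k = 0, no intermediate fraction beyond p_3/q_3 has denominator <= 8, so the convergent 11/7 is the closest (its error is |47*7 - 11*30|/(30*7) = 1/210).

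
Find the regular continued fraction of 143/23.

Run the Euclidean algorithm on 143 and 23; the successive quotients are the partial quotients a_0, a_1, ... (each step inverts the fractional part left over by the previous one):
  143 = 6*23 + 5, so a_0 = 6.
  23 = 4*5 + 3, so a_1 = 4.
  5 = 1*3 + 2, so a_2 = 1.
  3 = 1*2 + 1, so a_3 = 1.
  2 = 2*1 + 0, so a_4 = 2.
The remainder reaches 0 after 5 divisions, so the expansion has 5 partial quotients, read off in order.

[6; 4, 1, 1, 2]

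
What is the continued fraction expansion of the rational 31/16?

Run the Euclidean algorithm on 31 and 16; the successive quotients are the partial quotients a_0, a_1, ... (each step inverts the fractional part left over by the previous one):
  31 = 1*16 + 15, so a_0 = 1.
  16 = 1*15 + 1, so a_1 = 1.
  15 = 15*1 + 0, so a_2 = 15.
The remainder reaches 0 after 3 divisions, so the expansion has 3 partial quotients, read off in order.

[1; 1, 15]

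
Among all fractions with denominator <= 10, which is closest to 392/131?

Expand x = 392/131 as a continued fraction with the Euclidean algorithm:
  392 = 2*131 + 130, so a_0 = 2.
  131 = 1*130 + 1, so a_1 = 1.
  130 = 130*1 + 0, so a_2 = 130.
so x = [2; 1, 130].
Convergents (p_i = a_i*p_{i-1} + p_{i-2}, q_i = a_i*q_{i-1} + q_{i-2} with p_{-2}=0, p_{-1}=1, q_{-2}=1, q_{-1}=0), until the denominator exceeds 10:
  i=0: a_0=2, p_0 = 2*1 + 0 = 2, q_0 = 2*0 + 1 = 1.
  i=1: a_1=1, p_1 = 1*2 + 1 = 3, q_1 = 1*1 + 0 = 1.
  i=2: a_2=130, p_2 = 130*3 + 2 = 392, q_2 = 130*1 + 1 = 131.
q_2 = 131 > 10, so the last convergent with denominator <= 10 is p_1/q_1 = 3/1.
The closest fraction with denominator <= 10 is either p_1/q_1 or the intermediate fraction (k*p_1 + p_0)/(k*q_1 + q_0) with the largest k >= 1 whose denominator stays <= 10; these approach x as k grows, and every other convergent or intermediate fraction in range is farther away.
Largest k: floor((10 - q_0)/q_1) = floor((10 - 1)/1) = 9.
That gives (9*3 + 2)/(9*1 + 1) = 29/10.
Compare the errors: |x - 3/1| = |392*1 - 3*131|/(131*1) = 1/131, and |x - 29/10| = |392*10 - 29*131|/(131*10) = 121/1310.
Cross-multiplying, 1*1310 = 1310 < 15851 = 121*131, so 1/131 is smaller: the convergent 3/1 is closer to x than 29/10.

3/1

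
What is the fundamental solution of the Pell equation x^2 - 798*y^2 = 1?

First expand sqrt(798) as a continued fraction. With x_i = (sqrt(798) + m_i)/d_i and (m_0, d_0) = (0, 1): a_0 = floor(sqrt(798)) = 28, since 28^2 = 784 <= 798 < 841 = 29^2.
Iterate m_{i+1} = d_i*a_i - m_i, d_{i+1} = (798 - m_{i+1}^2)/d_i, a_{i+1} = floor((a_0 + m_{i+1})/d_{i+1}):
  m_1 = 1*28 - 0 = 28, d_1 = (798 - 28^2)/1 = 14/1 = 14, a_1 = floor((28 + 28)/14) = 4.
  m_2 = 14*4 - 28 = 28, d_2 = (798 - 28^2)/14 = 14/14 = 1, a_2 = floor((28 + 28)/1) = 56.
  m_3 = 1*56 - 28 = 28, d_3 = (798 - 28^2)/1 = 14/1 = 14: (m_3, d_3) = (m_1, d_1) = (28, 14), so from here the quotients repeat a_1, a_2; the period length is 2.
So sqrt(798) = [28; (4, 56)] with period length k = 2.
k is even, so the fundamental solution of x^2 - 798y^2 = 1 is (p_{k-1}, q_{k-1}) = (p_1, q_1); compute convergents through index 1.
Convergents (p_i = a_i*p_{i-1} + p_{i-2}, q_i = a_i*q_{i-1} + q_{i-2} with p_{-2}=0, p_{-1}=1, q_{-2}=1, q_{-1}=0):
  i=0: a_0=28, p_0 = 28*1 + 0 = 28, q_0 = 28*0 + 1 = 1.
  i=1: a_1=4, p_1 = 4*28 + 1 = 113, q_1 = 4*1 + 0 = 4.
Check: 113^2 - 798*4^2 = 12769 - 12768 = 1, so (x, y) = (113, 4) solves the equation, and by the theorem it is the least positive solution.

(x, y) = (113, 4)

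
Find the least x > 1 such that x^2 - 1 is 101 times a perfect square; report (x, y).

(x, y) = (201, 20)

First expand sqrt(101) as a continued fraction. With x_i = (sqrt(101) + m_i)/d_i and (m_0, d_0) = (0, 1): a_0 = floor(sqrt(101)) = 10, since 10^2 = 100 <= 101 < 121 = 11^2.
Iterate m_{i+1} = d_i*a_i - m_i, d_{i+1} = (101 - m_{i+1}^2)/d_i, a_{i+1} = floor((a_0 + m_{i+1})/d_{i+1}):
  m_1 = 1*10 - 0 = 10, d_1 = (101 - 10^2)/1 = 1/1 = 1, a_1 = floor((10 + 10)/1) = 20.
  m_2 = 1*20 - 10 = 10, d_2 = (101 - 10^2)/1 = 1/1 = 1: (m_2, d_2) = (m_1, d_1) = (10, 1), so from here the quotient a_1 repeats; the period length is 1.
So sqrt(101) = [10; (20)] with period length k = 1.
k is odd, so (p_{k-1}, q_{k-1}) only solves x^2 - 101y^2 = -1 and the fundamental solution of x^2 - 101y^2 = 1 is (p_{2k-1}, q_{2k-1}) = (p_1, q_1); compute convergents through index 1, running through the period twice.
Convergents (p_i = a_i*p_{i-1} + p_{i-2}, q_i = a_i*q_{i-1} + q_{i-2} with p_{-2}=0, p_{-1}=1, q_{-2}=1, q_{-1}=0):
  i=0: a_0=10, p_0 = 10*1 + 0 = 10, q_0 = 10*0 + 1 = 1.
  i=1: a_1=20, p_1 = 20*10 + 1 = 201, q_1 = 20*1 + 0 = 20.
Indeed p_0^2 - 101*q_0^2 = 100 - 101 = -1, not +1.
Check: 201^2 - 101*20^2 = 40401 - 40400 = 1, so (x, y) = (201, 20) solves the equation, and by the theorem it is the least positive solution.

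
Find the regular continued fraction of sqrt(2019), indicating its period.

Write x_i = (sqrt(2019) + m_i)/d_i with (m_0, d_0) = (0, 1). a_0 = floor(sqrt(2019)) = 44, since 44^2 = 1936 <= 2019 < 2025 = 45^2.
Iterate m_{i+1} = d_i*a_i - m_i, d_{i+1} = (2019 - m_{i+1}^2)/d_i, a_{i+1} = floor((a_0 + m_{i+1})/d_{i+1}):
  m_1 = 1*44 - 0 = 44, d_1 = (2019 - 44^2)/1 = 83/1 = 83, a_1 = floor((44 + 44)/83) = 1.
  m_2 = 83*1 - 44 = 39, d_2 = (2019 - 39^2)/83 = 498/83 = 6, a_2 = floor((44 + 39)/6) = 13.
  m_3 = 6*13 - 39 = 39, d_3 = (2019 - 39^2)/6 = 498/6 = 83, a_3 = floor((44 + 39)/83) = 1.
  m_4 = 83*1 - 39 = 44, d_4 = (2019 - 44^2)/83 = 83/83 = 1, a_4 = floor((44 + 44)/1) = 88.
  m_5 = 1*88 - 44 = 44, d_5 = (2019 - 44^2)/1 = 83/1 = 83: (m_5, d_5) = (m_1, d_1) = (44, 83), so from here the quotients repeat a_1, ..., a_4; the period length is 4.
Hence the expansion of sqrt(2019) is a_0 = 44 followed by the repeating block 1, 13, 1, 88 (period 4).

[44; (1, 13, 1, 88)]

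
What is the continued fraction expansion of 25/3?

Run the Euclidean algorithm on 25 and 3; the successive quotients are the partial quotients a_0, a_1, ... (each step inverts the fractional part left over by the previous one):
  25 = 8*3 + 1, so a_0 = 8.
  3 = 3*1 + 0, so a_1 = 3.
The remainder reaches 0 after 2 divisions, so the expansion has 2 partial quotients, read off in order.

[8; 3]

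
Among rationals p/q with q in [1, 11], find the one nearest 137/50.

Expand x = 137/50 as a continued fraction with the Euclidean algorithm:
  137 = 2*50 + 37, so a_0 = 2.
  50 = 1*37 + 13, so a_1 = 1.
  37 = 2*13 + 11, so a_2 = 2.
  13 = 1*11 + 2, so a_3 = 1.
  11 = 5*2 + 1, so a_4 = 5.
  2 = 2*1 + 0, so a_5 = 2.
so x = [2; 1, 2, 1, 5, 2].
Convergents (p_i = a_i*p_{i-1} + p_{i-2}, q_i = a_i*q_{i-1} + q_{i-2} with p_{-2}=0, p_{-1}=1, q_{-2}=1, q_{-1}=0), until the denominator exceeds 11:
  i=0: a_0=2, p_0 = 2*1 + 0 = 2, q_0 = 2*0 + 1 = 1.
  i=1: a_1=1, p_1 = 1*2 + 1 = 3, q_1 = 1*1 + 0 = 1.
  i=2: a_2=2, p_2 = 2*3 + 2 = 8, q_2 = 2*1 + 1 = 3.
  i=3: a_3=1, p_3 = 1*8 + 3 = 11, q_3 = 1*3 + 1 = 4.
  i=4: a_4=5, p_4 = 5*11 + 8 = 63, q_4 = 5*4 + 3 = 23.
q_4 = 23 > 11, so the last convergent with denominator <= 11 is p_3/q_3 = 11/4.
The closest fraction with denominator <= 11 is either p_3/q_3 or the intermediate fraction (k*p_3 + p_2)/(k*q_3 + q_2) with the largest k >= 1 whose denominator stays <= 11; these approach x as k grows, and every other convergent or intermediate fraction in range is farther away.
Largest k: floor((11 - q_2)/q_3) = floor((11 - 3)/4) = 2.
That gives (2*11 + 8)/(2*4 + 3) = 30/11.
Compare the errors: |x - 11/4| = |137*4 - 11*50|/(50*4) = 2/200, and |x - 30/11| = |137*11 - 30*50|/(50*11) = 7/550.
Cross-multiplying, 2*550 = 1100 < 1400 = 7*200, so 2/200 is smaller: the convergent 11/4 is closer to x than 30/11.

11/4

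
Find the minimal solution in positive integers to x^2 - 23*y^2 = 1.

First expand sqrt(23) as a continued fraction. With x_i = (sqrt(23) + m_i)/d_i and (m_0, d_0) = (0, 1): a_0 = floor(sqrt(23)) = 4, since 4^2 = 16 <= 23 < 25 = 5^2.
Iterate m_{i+1} = d_i*a_i - m_i, d_{i+1} = (23 - m_{i+1}^2)/d_i, a_{i+1} = floor((a_0 + m_{i+1})/d_{i+1}):
  m_1 = 1*4 - 0 = 4, d_1 = (23 - 4^2)/1 = 7/1 = 7, a_1 = floor((4 + 4)/7) = 1.
  m_2 = 7*1 - 4 = 3, d_2 = (23 - 3^2)/7 = 14/7 = 2, a_2 = floor((4 + 3)/2) = 3.
  m_3 = 2*3 - 3 = 3, d_3 = (23 - 3^2)/2 = 14/2 = 7, a_3 = floor((4 + 3)/7) = 1.
  m_4 = 7*1 - 3 = 4, d_4 = (23 - 4^2)/7 = 7/7 = 1, a_4 = floor((4 + 4)/1) = 8.
  m_5 = 1*8 - 4 = 4, d_5 = (23 - 4^2)/1 = 7/1 = 7: (m_5, d_5) = (m_1, d_1) = (4, 7), so from here the quotients repeat a_1, ..., a_4; the period length is 4.
So sqrt(23) = [4; (1, 3, 1, 8)] with period length k = 4.
k is even, so the fundamental solution of x^2 - 23y^2 = 1 is (p_{k-1}, q_{k-1}) = (p_3, q_3); compute convergents through index 3.
Convergents (p_i = a_i*p_{i-1} + p_{i-2}, q_i = a_i*q_{i-1} + q_{i-2} with p_{-2}=0, p_{-1}=1, q_{-2}=1, q_{-1}=0):
  i=0: a_0=4, p_0 = 4*1 + 0 = 4, q_0 = 4*0 + 1 = 1.
  i=1: a_1=1, p_1 = 1*4 + 1 = 5, q_1 = 1*1 + 0 = 1.
  i=2: a_2=3, p_2 = 3*5 + 4 = 19, q_2 = 3*1 + 1 = 4.
  i=3: a_3=1, p_3 = 1*19 + 5 = 24, q_3 = 1*4 + 1 = 5.
Check: 24^2 - 23*5^2 = 576 - 575 = 1, so (x, y) = (24, 5) solves the equation, and by the theorem it is the least positive solution.

(x, y) = (24, 5)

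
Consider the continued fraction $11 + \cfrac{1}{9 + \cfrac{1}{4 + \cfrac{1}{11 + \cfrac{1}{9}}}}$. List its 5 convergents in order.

Using the convergent recurrence p_i = a_i*p_{i-1} + p_{i-2}, q_i = a_i*q_{i-1} + q_{i-2} with p_{-2}=0, p_{-1}=1, q_{-2}=1, q_{-1}=0:
  i=0: a_0=11, p_0 = 11*1 + 0 = 11, q_0 = 11*0 + 1 = 1.
  i=1: a_1=9, p_1 = 9*11 + 1 = 100, q_1 = 9*1 + 0 = 9.
  i=2: a_2=4, p_2 = 4*100 + 11 = 411, q_2 = 4*9 + 1 = 37.
  i=3: a_3=11, p_3 = 11*411 + 100 = 4621, q_3 = 11*37 + 9 = 416.
  i=4: a_4=9, p_4 = 9*4621 + 411 = 42000, q_4 = 9*416 + 37 = 3781.

11/1, 100/9, 411/37, 4621/416, 42000/3781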